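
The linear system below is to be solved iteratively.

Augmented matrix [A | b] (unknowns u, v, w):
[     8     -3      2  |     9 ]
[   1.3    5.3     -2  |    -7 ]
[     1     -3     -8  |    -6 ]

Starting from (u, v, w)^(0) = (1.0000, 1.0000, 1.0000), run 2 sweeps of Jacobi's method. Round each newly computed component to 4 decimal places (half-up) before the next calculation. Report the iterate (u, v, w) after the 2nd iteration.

Iteration 1:
  u = (9 - (-3)·1.0000 - (2)·1.0000) / (8) = 1.2500
  v = (-7 - (1.3)·1.0000 - (-2)·1.0000) / (5.3) = -1.1887
  w = (-6 - (1)·1.0000 - (-3)·1.0000) / (-8) = 0.5000
Iteration 2:
  u = (9 - (-3)·-1.1887 - (2)·0.5000) / (8) = 0.5542
  v = (-7 - (1.3)·1.2500 - (-2)·0.5000) / (5.3) = -1.4387
  w = (-6 - (1)·1.2500 - (-3)·-1.1887) / (-8) = 1.3520

(0.5542, -1.4387, 1.3520)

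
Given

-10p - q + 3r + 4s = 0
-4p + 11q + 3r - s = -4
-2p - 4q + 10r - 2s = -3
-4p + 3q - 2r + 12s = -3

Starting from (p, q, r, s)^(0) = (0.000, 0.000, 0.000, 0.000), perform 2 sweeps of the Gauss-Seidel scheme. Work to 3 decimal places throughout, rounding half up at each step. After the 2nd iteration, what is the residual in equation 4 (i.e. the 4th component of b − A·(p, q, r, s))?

Iteration 1:
  p = (0 - (-1)·0.000 - (3)·0.000 - (4)·0.000) / (-10) = 0.000
  q = (-4 - (-4)·0.000 - (3)·0.000 - (-1)·0.000) / (11) = -0.364
  r = (-3 - (-2)·0.000 - (-4)·-0.364 - (-2)·0.000) / (10) = -0.446
  s = (-3 - (-4)·0.000 - (3)·-0.364 - (-2)·-0.446) / (12) = -0.233
Iteration 2:
  p = (0 - (-1)·-0.364 - (3)·-0.446 - (4)·-0.233) / (-10) = -0.191
  q = (-4 - (-4)·-0.191 - (3)·-0.446 - (-1)·-0.233) / (11) = -0.333
  r = (-3 - (-2)·-0.191 - (-4)·-0.333 - (-2)·-0.233) / (10) = -0.518
  s = (-3 - (-4)·-0.191 - (3)·-0.333 - (-2)·-0.518) / (12) = -0.317
Residual b − A·x = (0.579, 0.136, -0.168, 0.003)

0.003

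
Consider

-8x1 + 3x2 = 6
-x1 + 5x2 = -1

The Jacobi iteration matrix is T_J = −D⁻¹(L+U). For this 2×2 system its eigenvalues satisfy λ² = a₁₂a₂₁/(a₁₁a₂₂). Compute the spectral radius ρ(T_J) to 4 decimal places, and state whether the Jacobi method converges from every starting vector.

a₁₂a₂₁/(a₁₁a₂₂) = (3)·(-1) / ((-8)·(5)) = 0.075000
ρ = √|0.075000| = √0.075000 = 0.2739
ρ < 1, so Jacobi converges

0.2739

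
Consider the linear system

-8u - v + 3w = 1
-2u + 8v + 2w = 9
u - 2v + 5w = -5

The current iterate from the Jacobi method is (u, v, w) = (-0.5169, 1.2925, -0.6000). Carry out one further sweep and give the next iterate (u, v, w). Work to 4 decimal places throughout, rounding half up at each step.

One sweep:
  u = (1 - (-1)·1.2925 - (3)·-0.6000) / (-8) = -0.5116
  v = (9 - (-2)·-0.5169 - (2)·-0.6000) / (8) = 1.1458
  w = (-5 - (1)·-0.5169 - (-2)·1.2925) / (5) = -0.3796

(-0.5116, 1.1458, -0.3796)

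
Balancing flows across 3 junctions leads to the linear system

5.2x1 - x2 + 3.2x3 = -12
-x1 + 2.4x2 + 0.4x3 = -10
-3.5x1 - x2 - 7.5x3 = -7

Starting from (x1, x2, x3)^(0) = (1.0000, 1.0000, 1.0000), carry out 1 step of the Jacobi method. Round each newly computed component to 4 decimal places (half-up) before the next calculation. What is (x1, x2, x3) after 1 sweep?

Iteration 1:
  x1 = (-12 - (-1)·1.0000 - (3.2)·1.0000) / (5.2) = -2.7308
  x2 = (-10 - (-1)·1.0000 - (0.4)·1.0000) / (2.4) = -3.9167
  x3 = (-7 - (-3.5)·1.0000 - (-1)·1.0000) / (-7.5) = 0.3333

(-2.7308, -3.9167, 0.3333)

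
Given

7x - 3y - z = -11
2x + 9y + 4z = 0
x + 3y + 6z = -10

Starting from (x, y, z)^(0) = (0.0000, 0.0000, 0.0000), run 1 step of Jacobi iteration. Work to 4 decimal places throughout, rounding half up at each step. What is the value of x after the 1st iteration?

-1.5714

Iteration 1:
  x = (-11 - (-3)·0.0000 - (-1)·0.0000) / (7) = -1.5714
  y = (0 - (2)·0.0000 - (4)·0.0000) / (9) = 0.0000
  z = (-10 - (1)·0.0000 - (3)·0.0000) / (6) = -1.6667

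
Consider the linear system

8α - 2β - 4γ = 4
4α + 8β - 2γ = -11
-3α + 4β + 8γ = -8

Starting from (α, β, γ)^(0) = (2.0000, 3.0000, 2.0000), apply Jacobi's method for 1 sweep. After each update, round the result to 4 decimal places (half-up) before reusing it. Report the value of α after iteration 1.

2.2500

Iteration 1:
  α = (4 - (-2)·3.0000 - (-4)·2.0000) / (8) = 2.2500
  β = (-11 - (4)·2.0000 - (-2)·2.0000) / (8) = -1.8750
  γ = (-8 - (-3)·2.0000 - (4)·3.0000) / (8) = -1.7500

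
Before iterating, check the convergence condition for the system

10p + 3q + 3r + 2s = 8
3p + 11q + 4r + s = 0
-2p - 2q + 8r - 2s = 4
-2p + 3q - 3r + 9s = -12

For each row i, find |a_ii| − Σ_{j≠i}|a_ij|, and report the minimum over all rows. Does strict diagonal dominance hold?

1

row 1: |10| − (3+3+2) = 2
row 2: |11| − (3+4+1) = 3
row 3: |8| − (2+2+2) = 2
row 4: |9| − (2+3+3) = 1
minimum over rows = 1 → strictly diagonally dominant (convergence guaranteed)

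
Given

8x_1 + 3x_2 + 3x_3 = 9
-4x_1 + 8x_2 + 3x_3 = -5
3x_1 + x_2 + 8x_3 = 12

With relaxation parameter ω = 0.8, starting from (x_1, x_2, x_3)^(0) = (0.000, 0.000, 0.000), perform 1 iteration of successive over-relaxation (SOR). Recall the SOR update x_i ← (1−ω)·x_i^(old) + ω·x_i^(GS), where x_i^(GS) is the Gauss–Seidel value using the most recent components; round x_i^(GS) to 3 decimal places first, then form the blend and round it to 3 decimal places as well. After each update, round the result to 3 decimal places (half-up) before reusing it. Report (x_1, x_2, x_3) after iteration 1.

(0.900, -0.140, 0.944)

Iteration 1:
  x_1: GS value = (9 - (3)·0.000 - (3)·0.000) / (8) = 1.125;  x_1 ← (1−ω)·0.000 + ω·1.125 = 0.900
  x_2: GS value = (-5 - (-4)·0.900 - (3)·0.000) / (8) = -0.175;  x_2 ← (1−ω)·0.000 + ω·-0.175 = -0.140
  x_3: GS value = (12 - (3)·0.900 - (1)·-0.140) / (8) = 1.180;  x_3 ← (1−ω)·0.000 + ω·1.180 = 0.944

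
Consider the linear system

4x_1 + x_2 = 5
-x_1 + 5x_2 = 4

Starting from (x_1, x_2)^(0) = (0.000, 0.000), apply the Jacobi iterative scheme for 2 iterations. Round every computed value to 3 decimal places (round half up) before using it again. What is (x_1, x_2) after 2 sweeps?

Iteration 1:
  x_1 = (5 - (1)·0.000) / (4) = 1.250
  x_2 = (4 - (-1)·0.000) / (5) = 0.800
Iteration 2:
  x_1 = (5 - (1)·0.800) / (4) = 1.050
  x_2 = (4 - (-1)·1.250) / (5) = 1.050

(1.050, 1.050)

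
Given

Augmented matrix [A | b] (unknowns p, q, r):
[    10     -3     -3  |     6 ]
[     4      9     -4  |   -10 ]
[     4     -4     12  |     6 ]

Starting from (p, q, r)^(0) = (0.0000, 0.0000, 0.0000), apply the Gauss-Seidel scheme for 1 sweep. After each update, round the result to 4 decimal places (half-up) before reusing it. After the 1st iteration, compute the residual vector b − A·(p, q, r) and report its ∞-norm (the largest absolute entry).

Iteration 1:
  p = (6 - (-3)·0.0000 - (-3)·0.0000) / (10) = 0.6000
  q = (-10 - (4)·0.6000 - (-4)·0.0000) / (9) = -1.3778
  r = (6 - (4)·0.6000 - (-4)·-1.3778) / (12) = -0.1593
Residual b − A·x = (-4.6113, -0.6370, 0.0004); ∞-norm = 4.6113

4.6113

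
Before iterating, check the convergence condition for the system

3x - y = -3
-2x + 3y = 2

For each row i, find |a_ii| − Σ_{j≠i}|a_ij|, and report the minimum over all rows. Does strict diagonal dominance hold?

row 1: |3| − (1) = 2
row 2: |3| − (2) = 1
minimum over rows = 1 → strictly diagonally dominant (convergence guaranteed)

1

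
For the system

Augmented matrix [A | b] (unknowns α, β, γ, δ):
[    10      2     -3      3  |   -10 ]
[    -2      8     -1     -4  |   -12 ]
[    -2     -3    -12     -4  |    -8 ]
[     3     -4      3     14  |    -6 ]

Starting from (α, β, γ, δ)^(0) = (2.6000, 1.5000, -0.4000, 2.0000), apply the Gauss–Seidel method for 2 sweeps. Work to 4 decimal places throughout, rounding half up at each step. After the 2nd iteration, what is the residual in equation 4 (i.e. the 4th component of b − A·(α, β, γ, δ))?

Iteration 1:
  α = (-10 - (2)·1.5000 - (-3)·-0.4000 - (3)·2.0000) / (10) = -2.0200
  β = (-12 - (-2)·-2.0200 - (-1)·-0.4000 - (-4)·2.0000) / (8) = -1.0550
  γ = (-8 - (-2)·-2.0200 - (-3)·-1.0550 - (-4)·2.0000) / (-12) = 0.6004
  δ = (-6 - (3)·-2.0200 - (-4)·-1.0550 - (3)·0.6004) / (14) = -0.4258
Iteration 2:
  α = (-10 - (2)·-1.0550 - (-3)·0.6004 - (3)·-0.4258) / (10) = -0.4811
  β = (-12 - (-2)·-0.4811 - (-1)·0.6004 - (-4)·-0.4258) / (8) = -1.7581
  γ = (-8 - (-2)·-0.4811 - (-3)·-1.7581 - (-4)·-0.4258) / (-12) = 1.3283
  δ = (-6 - (3)·-0.4811 - (-4)·-1.7581 - (3)·1.3283) / (14) = -1.1124
Residual b − A·x = (5.6493, -2.0187, -2.7465, -0.0004)

-0.0004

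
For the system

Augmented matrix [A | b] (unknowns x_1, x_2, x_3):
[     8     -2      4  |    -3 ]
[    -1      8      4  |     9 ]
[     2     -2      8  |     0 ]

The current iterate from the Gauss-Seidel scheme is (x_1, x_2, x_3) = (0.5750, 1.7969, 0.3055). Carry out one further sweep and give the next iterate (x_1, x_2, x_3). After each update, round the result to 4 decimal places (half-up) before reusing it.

One sweep:
  x_1 = (-3 - (-2)·1.7969 - (4)·0.3055) / (8) = -0.0785
  x_2 = (9 - (-1)·-0.0785 - (4)·0.3055) / (8) = 0.9624
  x_3 = (0 - (2)·-0.0785 - (-2)·0.9624) / (8) = 0.2602

(-0.0785, 0.9624, 0.2602)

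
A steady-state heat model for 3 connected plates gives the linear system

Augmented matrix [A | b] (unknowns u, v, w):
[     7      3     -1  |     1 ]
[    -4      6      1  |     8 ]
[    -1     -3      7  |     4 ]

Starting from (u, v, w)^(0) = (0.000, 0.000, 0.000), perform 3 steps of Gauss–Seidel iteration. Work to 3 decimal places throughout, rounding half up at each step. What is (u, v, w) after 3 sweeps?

(-0.125, 1.095, 1.023)

Iteration 1:
  u = (1 - (3)·0.000 - (-1)·0.000) / (7) = 0.143
  v = (8 - (-4)·0.143 - (1)·0.000) / (6) = 1.429
  w = (4 - (-1)·0.143 - (-3)·1.429) / (7) = 1.204
Iteration 2:
  u = (1 - (3)·1.429 - (-1)·1.204) / (7) = -0.298
  v = (8 - (-4)·-0.298 - (1)·1.204) / (6) = 0.934
  w = (4 - (-1)·-0.298 - (-3)·0.934) / (7) = 0.929
Iteration 3:
  u = (1 - (3)·0.934 - (-1)·0.929) / (7) = -0.125
  v = (8 - (-4)·-0.125 - (1)·0.929) / (6) = 1.095
  w = (4 - (-1)·-0.125 - (-3)·1.095) / (7) = 1.023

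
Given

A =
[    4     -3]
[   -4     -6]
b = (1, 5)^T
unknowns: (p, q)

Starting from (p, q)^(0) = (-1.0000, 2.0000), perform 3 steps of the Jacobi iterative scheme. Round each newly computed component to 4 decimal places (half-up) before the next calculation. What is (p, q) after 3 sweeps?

(-1.2500, -0.9167)

Iteration 1:
  p = (1 - (-3)·2.0000) / (4) = 1.7500
  q = (5 - (-4)·-1.0000) / (-6) = -0.1667
Iteration 2:
  p = (1 - (-3)·-0.1667) / (4) = 0.1250
  q = (5 - (-4)·1.7500) / (-6) = -2.0000
Iteration 3:
  p = (1 - (-3)·-2.0000) / (4) = -1.2500
  q = (5 - (-4)·0.1250) / (-6) = -0.9167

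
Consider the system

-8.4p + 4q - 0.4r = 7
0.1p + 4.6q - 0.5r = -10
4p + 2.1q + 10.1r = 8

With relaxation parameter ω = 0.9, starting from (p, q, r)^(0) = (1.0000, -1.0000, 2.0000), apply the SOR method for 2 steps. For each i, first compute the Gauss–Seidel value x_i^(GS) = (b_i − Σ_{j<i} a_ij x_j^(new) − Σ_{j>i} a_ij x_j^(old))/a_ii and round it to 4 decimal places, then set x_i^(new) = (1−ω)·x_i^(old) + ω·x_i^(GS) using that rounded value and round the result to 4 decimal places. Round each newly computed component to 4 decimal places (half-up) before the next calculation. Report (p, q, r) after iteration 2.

(-1.7258, -1.9430, 1.8588)

Iteration 1:
  p: GS value = (7 - (4)·-1.0000 - (-0.4)·2.0000) / (-8.4) = -1.4048;  p ← (1−ω)·1.0000 + ω·-1.4048 = -1.1643
  q: GS value = (-10 - (0.1)·-1.1643 - (-0.5)·2.0000) / (4.6) = -1.9312;  q ← (1−ω)·-1.0000 + ω·-1.9312 = -1.8381
  r: GS value = (8 - (4)·-1.1643 - (2.1)·-1.8381) / (10.1) = 1.6354;  r ← (1−ω)·2.0000 + ω·1.6354 = 1.6719
Iteration 2:
  p: GS value = (7 - (4)·-1.8381 - (-0.4)·1.6719) / (-8.4) = -1.7882;  p ← (1−ω)·-1.1643 + ω·-1.7882 = -1.7258
  q: GS value = (-10 - (0.1)·-1.7258 - (-0.5)·1.6719) / (4.6) = -1.9547;  q ← (1−ω)·-1.8381 + ω·-1.9547 = -1.9430
  r: GS value = (8 - (4)·-1.7258 - (2.1)·-1.9430) / (10.1) = 1.8796;  r ← (1−ω)·1.6719 + ω·1.8796 = 1.8588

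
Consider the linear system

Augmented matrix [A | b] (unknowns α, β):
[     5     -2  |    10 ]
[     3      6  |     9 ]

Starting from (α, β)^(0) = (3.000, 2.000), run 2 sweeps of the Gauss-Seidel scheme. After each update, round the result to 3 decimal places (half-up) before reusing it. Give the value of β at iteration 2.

Iteration 1:
  α = (10 - (-2)·2.000) / (5) = 2.800
  β = (9 - (3)·2.800) / (6) = 0.100
Iteration 2:
  α = (10 - (-2)·0.100) / (5) = 2.040
  β = (9 - (3)·2.040) / (6) = 0.480

0.480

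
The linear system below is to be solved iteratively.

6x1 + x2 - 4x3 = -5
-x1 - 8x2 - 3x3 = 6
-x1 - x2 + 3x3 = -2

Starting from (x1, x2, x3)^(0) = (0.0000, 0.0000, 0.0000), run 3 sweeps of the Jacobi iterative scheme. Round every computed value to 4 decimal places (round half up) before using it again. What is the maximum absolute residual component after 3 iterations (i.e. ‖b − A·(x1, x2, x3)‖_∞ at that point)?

0.3763

Iteration 1:
  x1 = (-5 - (1)·0.0000 - (-4)·0.0000) / (6) = -0.8333
  x2 = (6 - (-1)·0.0000 - (-3)·0.0000) / (-8) = -0.7500
  x3 = (-2 - (-1)·0.0000 - (-1)·0.0000) / (3) = -0.6667
Iteration 2:
  x1 = (-5 - (1)·-0.7500 - (-4)·-0.6667) / (6) = -1.1528
  x2 = (6 - (-1)·-0.8333 - (-3)·-0.6667) / (-8) = -0.3958
  x3 = (-2 - (-1)·-0.8333 - (-1)·-0.7500) / (3) = -1.1944
Iteration 3:
  x1 = (-5 - (1)·-0.3958 - (-4)·-1.1944) / (6) = -1.5636
  x2 = (6 - (-1)·-1.1528 - (-3)·-1.1944) / (-8) = -0.1580
  x3 = (-2 - (-1)·-1.1528 - (-1)·-0.3958) / (3) = -1.1829
Residual b − A·x = (-0.1920, -0.3763, -0.1729); ∞-norm = 0.3763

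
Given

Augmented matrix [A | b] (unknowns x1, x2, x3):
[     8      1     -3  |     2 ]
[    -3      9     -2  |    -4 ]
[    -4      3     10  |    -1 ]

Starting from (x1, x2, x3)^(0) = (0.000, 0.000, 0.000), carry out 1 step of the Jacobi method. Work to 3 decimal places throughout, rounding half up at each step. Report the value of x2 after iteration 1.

-0.444

Iteration 1:
  x1 = (2 - (1)·0.000 - (-3)·0.000) / (8) = 0.250
  x2 = (-4 - (-3)·0.000 - (-2)·0.000) / (9) = -0.444
  x3 = (-1 - (-4)·0.000 - (3)·0.000) / (10) = -0.100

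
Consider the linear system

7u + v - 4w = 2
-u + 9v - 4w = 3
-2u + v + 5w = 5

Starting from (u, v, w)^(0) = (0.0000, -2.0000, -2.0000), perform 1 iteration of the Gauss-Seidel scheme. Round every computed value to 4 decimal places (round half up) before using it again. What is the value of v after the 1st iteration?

-0.6190

Iteration 1:
  u = (2 - (1)·-2.0000 - (-4)·-2.0000) / (7) = -0.5714
  v = (3 - (-1)·-0.5714 - (-4)·-2.0000) / (9) = -0.6190
  w = (5 - (-2)·-0.5714 - (1)·-0.6190) / (5) = 0.8952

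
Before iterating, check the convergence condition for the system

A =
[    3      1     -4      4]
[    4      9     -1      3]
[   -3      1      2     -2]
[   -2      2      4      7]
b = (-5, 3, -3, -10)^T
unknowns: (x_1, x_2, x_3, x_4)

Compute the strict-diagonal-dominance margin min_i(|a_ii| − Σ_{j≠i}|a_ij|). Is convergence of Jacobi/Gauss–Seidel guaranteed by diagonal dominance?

row 1: |3| − (1+4+4) = -6
row 2: |9| − (4+1+3) = 1
row 3: |2| − (3+1+2) = -4
row 4: |7| − (2+2+4) = -1
minimum over rows = -6 → not strictly diagonally dominant

-6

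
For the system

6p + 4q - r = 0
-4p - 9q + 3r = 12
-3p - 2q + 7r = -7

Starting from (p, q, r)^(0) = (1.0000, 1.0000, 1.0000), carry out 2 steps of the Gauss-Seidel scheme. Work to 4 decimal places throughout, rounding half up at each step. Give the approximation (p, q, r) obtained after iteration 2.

(0.2791, -1.9362, -1.4336)

Iteration 1:
  p = (0 - (4)·1.0000 - (-1)·1.0000) / (6) = -0.5000
  q = (12 - (-4)·-0.5000 - (3)·1.0000) / (-9) = -0.7778
  r = (-7 - (-3)·-0.5000 - (-2)·-0.7778) / (7) = -1.4365
Iteration 2:
  p = (0 - (4)·-0.7778 - (-1)·-1.4365) / (6) = 0.2791
  q = (12 - (-4)·0.2791 - (3)·-1.4365) / (-9) = -1.9362
  r = (-7 - (-3)·0.2791 - (-2)·-1.9362) / (7) = -1.4336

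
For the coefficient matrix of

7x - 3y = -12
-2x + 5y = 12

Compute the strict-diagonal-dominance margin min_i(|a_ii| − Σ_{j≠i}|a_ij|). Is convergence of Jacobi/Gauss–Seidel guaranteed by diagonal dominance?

3

row 1: |7| − (3) = 4
row 2: |5| − (2) = 3
minimum over rows = 3 → strictly diagonally dominant (convergence guaranteed)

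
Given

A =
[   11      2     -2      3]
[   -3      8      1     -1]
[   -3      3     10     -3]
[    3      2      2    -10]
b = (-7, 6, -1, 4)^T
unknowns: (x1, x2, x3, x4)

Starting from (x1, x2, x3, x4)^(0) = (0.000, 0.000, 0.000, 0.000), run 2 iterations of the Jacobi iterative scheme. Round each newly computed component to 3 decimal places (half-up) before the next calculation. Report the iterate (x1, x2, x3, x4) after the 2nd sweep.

Iteration 1:
  x1 = (-7 - (2)·0.000 - (-2)·0.000 - (3)·0.000) / (11) = -0.636
  x2 = (6 - (-3)·0.000 - (1)·0.000 - (-1)·0.000) / (8) = 0.750
  x3 = (-1 - (-3)·0.000 - (3)·0.000 - (-3)·0.000) / (10) = -0.100
  x4 = (4 - (3)·0.000 - (2)·0.000 - (2)·0.000) / (-10) = -0.400
Iteration 2:
  x1 = (-7 - (2)·0.750 - (-2)·-0.100 - (3)·-0.400) / (11) = -0.682
  x2 = (6 - (-3)·-0.636 - (1)·-0.100 - (-1)·-0.400) / (8) = 0.474
  x3 = (-1 - (-3)·-0.636 - (3)·0.750 - (-3)·-0.400) / (10) = -0.636
  x4 = (4 - (3)·-0.636 - (2)·0.750 - (2)·-0.100) / (-10) = -0.461

(-0.682, 0.474, -0.636, -0.461)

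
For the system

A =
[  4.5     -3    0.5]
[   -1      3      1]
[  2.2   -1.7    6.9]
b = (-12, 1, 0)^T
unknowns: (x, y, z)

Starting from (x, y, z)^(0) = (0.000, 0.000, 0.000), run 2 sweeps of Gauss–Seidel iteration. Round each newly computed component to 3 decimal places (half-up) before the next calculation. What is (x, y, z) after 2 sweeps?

Iteration 1:
  x = (-12 - (-3)·0.000 - (0.5)·0.000) / (4.5) = -2.667
  y = (1 - (-1)·-2.667 - (1)·0.000) / (3) = -0.556
  z = (0 - (2.2)·-2.667 - (-1.7)·-0.556) / (6.9) = 0.713
Iteration 2:
  x = (-12 - (-3)·-0.556 - (0.5)·0.713) / (4.5) = -3.117
  y = (1 - (-1)·-3.117 - (1)·0.713) / (3) = -0.943
  z = (0 - (2.2)·-3.117 - (-1.7)·-0.943) / (6.9) = 0.761

(-3.117, -0.943, 0.761)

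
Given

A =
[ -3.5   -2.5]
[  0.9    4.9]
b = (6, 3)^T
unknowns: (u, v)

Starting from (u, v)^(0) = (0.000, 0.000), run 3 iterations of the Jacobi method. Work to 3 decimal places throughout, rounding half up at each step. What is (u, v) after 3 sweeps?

(-2.376, 1.007)

Iteration 1:
  u = (6 - (-2.5)·0.000) / (-3.5) = -1.714
  v = (3 - (0.9)·0.000) / (4.9) = 0.612
Iteration 2:
  u = (6 - (-2.5)·0.612) / (-3.5) = -2.151
  v = (3 - (0.9)·-1.714) / (4.9) = 0.927
Iteration 3:
  u = (6 - (-2.5)·0.927) / (-3.5) = -2.376
  v = (3 - (0.9)·-2.151) / (4.9) = 1.007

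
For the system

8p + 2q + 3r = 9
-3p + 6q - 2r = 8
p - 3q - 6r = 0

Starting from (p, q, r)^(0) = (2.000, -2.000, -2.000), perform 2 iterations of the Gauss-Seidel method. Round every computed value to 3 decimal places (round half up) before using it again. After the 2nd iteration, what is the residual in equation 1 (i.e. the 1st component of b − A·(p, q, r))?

Iteration 1:
  p = (9 - (2)·-2.000 - (3)·-2.000) / (8) = 2.375
  q = (8 - (-3)·2.375 - (-2)·-2.000) / (6) = 1.854
  r = (0 - (1)·2.375 - (-3)·1.854) / (-6) = -0.531
Iteration 2:
  p = (9 - (2)·1.854 - (3)·-0.531) / (8) = 0.861
  q = (8 - (-3)·0.861 - (-2)·-0.531) / (6) = 1.587
  r = (0 - (1)·0.861 - (-3)·1.587) / (-6) = -0.650
Residual b − A·x = (0.888, -0.239, 0.000)

0.888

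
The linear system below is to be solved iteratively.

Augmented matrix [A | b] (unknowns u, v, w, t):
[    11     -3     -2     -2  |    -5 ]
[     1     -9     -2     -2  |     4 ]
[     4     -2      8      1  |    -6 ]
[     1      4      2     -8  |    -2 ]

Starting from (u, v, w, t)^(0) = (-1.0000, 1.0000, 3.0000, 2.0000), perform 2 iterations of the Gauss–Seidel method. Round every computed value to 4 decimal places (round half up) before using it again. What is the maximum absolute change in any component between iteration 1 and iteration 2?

Iteration 1:
  u = (-5 - (-3)·1.0000 - (-2)·3.0000 - (-2)·2.0000) / (11) = 0.7273
  v = (4 - (1)·0.7273 - (-2)·3.0000 - (-2)·2.0000) / (-9) = -1.4747
  w = (-6 - (4)·0.7273 - (-2)·-1.4747 - (1)·2.0000) / (8) = -1.7323
  t = (-2 - (1)·0.7273 - (4)·-1.4747 - (2)·-1.7323) / (-8) = -0.8295
Iteration 2:
  u = (-5 - (-3)·-1.4747 - (-2)·-1.7323 - (-2)·-0.8295) / (11) = -1.3225
  v = (4 - (1)·-1.3225 - (-2)·-1.7323 - (-2)·-0.8295) / (-9) = -0.0221
  w = (-6 - (4)·-1.3225 - (-2)·-0.0221 - (1)·-0.8295) / (8) = 0.0094
  t = (-2 - (1)·-1.3225 - (4)·-0.0221 - (2)·0.0094) / (-8) = 0.0760
Change: (-2.0498, 1.4526, 1.7417, 0.9055) → max |·| = 2.0498

2.0498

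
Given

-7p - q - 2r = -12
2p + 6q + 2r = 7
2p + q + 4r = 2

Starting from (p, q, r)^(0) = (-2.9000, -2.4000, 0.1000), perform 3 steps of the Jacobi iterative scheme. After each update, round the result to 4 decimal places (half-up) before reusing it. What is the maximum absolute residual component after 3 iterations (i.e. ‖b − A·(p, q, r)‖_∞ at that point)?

5.3262

Iteration 1:
  p = (-12 - (-1)·-2.4000 - (-2)·0.1000) / (-7) = 2.0286
  q = (7 - (2)·-2.9000 - (2)·0.1000) / (6) = 2.1000
  r = (2 - (2)·-2.9000 - (1)·-2.4000) / (4) = 2.5500
Iteration 2:
  p = (-12 - (-1)·2.1000 - (-2)·2.5500) / (-7) = 0.6857
  q = (7 - (2)·2.0286 - (2)·2.5500) / (6) = -0.3595
  r = (2 - (2)·2.0286 - (1)·2.1000) / (4) = -1.0393
Iteration 3:
  p = (-12 - (-1)·-0.3595 - (-2)·-1.0393) / (-7) = 2.0626
  q = (7 - (2)·0.6857 - (2)·-1.0393) / (6) = 1.2845
  r = (2 - (2)·0.6857 - (1)·-0.3595) / (4) = 0.2470
Residual b − A·x = (4.2167, -5.3262, -4.3977); ∞-norm = 5.3262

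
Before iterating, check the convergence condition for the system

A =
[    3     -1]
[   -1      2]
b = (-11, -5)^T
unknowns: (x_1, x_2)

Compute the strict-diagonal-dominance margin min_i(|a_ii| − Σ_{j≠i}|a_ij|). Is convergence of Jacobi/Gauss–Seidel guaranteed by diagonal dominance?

1

row 1: |3| − (1) = 2
row 2: |2| − (1) = 1
minimum over rows = 1 → strictly diagonally dominant (convergence guaranteed)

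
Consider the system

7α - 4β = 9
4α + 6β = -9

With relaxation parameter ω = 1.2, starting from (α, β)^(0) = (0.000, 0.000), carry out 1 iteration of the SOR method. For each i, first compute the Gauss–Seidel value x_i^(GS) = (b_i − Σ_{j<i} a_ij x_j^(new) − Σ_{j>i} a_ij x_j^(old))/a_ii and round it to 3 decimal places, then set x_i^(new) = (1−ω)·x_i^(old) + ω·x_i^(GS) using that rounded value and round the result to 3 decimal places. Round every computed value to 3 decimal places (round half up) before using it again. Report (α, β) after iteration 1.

(1.543, -3.035)

Iteration 1:
  α: GS value = (9 - (-4)·0.000) / (7) = 1.286;  α ← (1−ω)·0.000 + ω·1.286 = 1.543
  β: GS value = (-9 - (4)·1.543) / (6) = -2.529;  β ← (1−ω)·0.000 + ω·-2.529 = -3.035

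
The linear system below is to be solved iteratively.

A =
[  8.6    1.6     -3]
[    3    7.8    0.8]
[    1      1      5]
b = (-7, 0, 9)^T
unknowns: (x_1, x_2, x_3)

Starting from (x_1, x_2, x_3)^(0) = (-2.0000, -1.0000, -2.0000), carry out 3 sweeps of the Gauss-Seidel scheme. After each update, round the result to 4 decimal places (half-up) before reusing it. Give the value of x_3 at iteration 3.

1.8561

Iteration 1:
  x_1 = (-7 - (1.6)·-1.0000 - (-3)·-2.0000) / (8.6) = -1.3256
  x_2 = (0 - (3)·-1.3256 - (0.8)·-2.0000) / (7.8) = 0.7150
  x_3 = (9 - (1)·-1.3256 - (1)·0.7150) / (5) = 1.9221
Iteration 2:
  x_1 = (-7 - (1.6)·0.7150 - (-3)·1.9221) / (8.6) = -0.2765
  x_2 = (0 - (3)·-0.2765 - (0.8)·1.9221) / (7.8) = -0.0908
  x_3 = (9 - (1)·-0.2765 - (1)·-0.0908) / (5) = 1.8735
Iteration 3:
  x_1 = (-7 - (1.6)·-0.0908 - (-3)·1.8735) / (8.6) = -0.1435
  x_2 = (0 - (3)·-0.1435 - (0.8)·1.8735) / (7.8) = -0.1370
  x_3 = (9 - (1)·-0.1435 - (1)·-0.1370) / (5) = 1.8561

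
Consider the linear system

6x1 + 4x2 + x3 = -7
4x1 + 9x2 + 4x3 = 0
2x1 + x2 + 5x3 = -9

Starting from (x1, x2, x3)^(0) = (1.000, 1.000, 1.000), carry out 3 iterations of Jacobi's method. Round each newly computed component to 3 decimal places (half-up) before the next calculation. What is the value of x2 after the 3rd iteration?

Iteration 1:
  x1 = (-7 - (4)·1.000 - (1)·1.000) / (6) = -2.000
  x2 = (0 - (4)·1.000 - (4)·1.000) / (9) = -0.889
  x3 = (-9 - (2)·1.000 - (1)·1.000) / (5) = -2.400
Iteration 2:
  x1 = (-7 - (4)·-0.889 - (1)·-2.400) / (6) = -0.174
  x2 = (0 - (4)·-2.000 - (4)·-2.400) / (9) = 1.956
  x3 = (-9 - (2)·-2.000 - (1)·-0.889) / (5) = -0.822
Iteration 3:
  x1 = (-7 - (4)·1.956 - (1)·-0.822) / (6) = -2.334
  x2 = (0 - (4)·-0.174 - (4)·-0.822) / (9) = 0.443
  x3 = (-9 - (2)·-0.174 - (1)·1.956) / (5) = -2.122

0.443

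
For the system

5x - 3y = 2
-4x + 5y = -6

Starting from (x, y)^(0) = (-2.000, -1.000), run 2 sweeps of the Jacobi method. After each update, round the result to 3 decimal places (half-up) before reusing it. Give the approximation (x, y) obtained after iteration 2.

(-1.280, -1.360)

Iteration 1:
  x = (2 - (-3)·-1.000) / (5) = -0.200
  y = (-6 - (-4)·-2.000) / (5) = -2.800
Iteration 2:
  x = (2 - (-3)·-2.800) / (5) = -1.280
  y = (-6 - (-4)·-0.200) / (5) = -1.360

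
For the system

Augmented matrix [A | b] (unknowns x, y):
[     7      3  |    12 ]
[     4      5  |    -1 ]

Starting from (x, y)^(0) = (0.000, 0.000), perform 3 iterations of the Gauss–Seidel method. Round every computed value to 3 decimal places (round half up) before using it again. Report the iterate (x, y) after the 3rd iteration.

(2.619, -2.295)

Iteration 1:
  x = (12 - (3)·0.000) / (7) = 1.714
  y = (-1 - (4)·1.714) / (5) = -1.571
Iteration 2:
  x = (12 - (3)·-1.571) / (7) = 2.388
  y = (-1 - (4)·2.388) / (5) = -2.110
Iteration 3:
  x = (12 - (3)·-2.110) / (7) = 2.619
  y = (-1 - (4)·2.619) / (5) = -2.295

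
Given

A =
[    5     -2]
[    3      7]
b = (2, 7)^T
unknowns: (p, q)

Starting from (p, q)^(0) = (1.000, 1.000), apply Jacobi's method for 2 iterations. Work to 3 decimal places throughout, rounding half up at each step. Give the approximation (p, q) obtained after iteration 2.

(0.628, 0.657)

Iteration 1:
  p = (2 - (-2)·1.000) / (5) = 0.800
  q = (7 - (3)·1.000) / (7) = 0.571
Iteration 2:
  p = (2 - (-2)·0.571) / (5) = 0.628
  q = (7 - (3)·0.800) / (7) = 0.657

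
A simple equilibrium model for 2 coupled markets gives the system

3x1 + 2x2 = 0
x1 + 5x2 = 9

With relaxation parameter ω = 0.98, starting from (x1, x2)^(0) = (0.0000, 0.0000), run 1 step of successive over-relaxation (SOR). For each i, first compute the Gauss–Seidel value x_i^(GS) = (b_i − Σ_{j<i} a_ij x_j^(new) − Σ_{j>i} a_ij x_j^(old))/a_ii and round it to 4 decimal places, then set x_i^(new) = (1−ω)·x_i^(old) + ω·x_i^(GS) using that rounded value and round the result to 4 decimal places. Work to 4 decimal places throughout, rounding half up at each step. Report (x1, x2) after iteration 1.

(0.0000, 1.7640)

Iteration 1:
  x1: GS value = (0 - (2)·0.0000) / (3) = 0.0000;  x1 ← (1−ω)·0.0000 + ω·0.0000 = 0.0000
  x2: GS value = (9 - (1)·0.0000) / (5) = 1.8000;  x2 ← (1−ω)·0.0000 + ω·1.8000 = 1.7640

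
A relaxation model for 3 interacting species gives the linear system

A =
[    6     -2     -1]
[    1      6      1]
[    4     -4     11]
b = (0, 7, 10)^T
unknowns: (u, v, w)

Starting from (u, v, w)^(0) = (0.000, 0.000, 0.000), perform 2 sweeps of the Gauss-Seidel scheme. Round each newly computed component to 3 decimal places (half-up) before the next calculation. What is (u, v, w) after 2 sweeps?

Iteration 1:
  u = (0 - (-2)·0.000 - (-1)·0.000) / (6) = 0.000
  v = (7 - (1)·0.000 - (1)·0.000) / (6) = 1.167
  w = (10 - (4)·0.000 - (-4)·1.167) / (11) = 1.333
Iteration 2:
  u = (0 - (-2)·1.167 - (-1)·1.333) / (6) = 0.611
  v = (7 - (1)·0.611 - (1)·1.333) / (6) = 0.843
  w = (10 - (4)·0.611 - (-4)·0.843) / (11) = 0.993

(0.611, 0.843, 0.993)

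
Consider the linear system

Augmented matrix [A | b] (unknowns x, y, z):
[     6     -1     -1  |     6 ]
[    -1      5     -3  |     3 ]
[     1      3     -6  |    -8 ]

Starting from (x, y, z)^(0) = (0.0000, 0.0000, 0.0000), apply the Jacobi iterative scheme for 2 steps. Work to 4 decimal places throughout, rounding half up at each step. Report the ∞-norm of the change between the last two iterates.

Iteration 1:
  x = (6 - (-1)·0.0000 - (-1)·0.0000) / (6) = 1.0000
  y = (3 - (-1)·0.0000 - (-3)·0.0000) / (5) = 0.6000
  z = (-8 - (1)·0.0000 - (3)·0.0000) / (-6) = 1.3333
Iteration 2:
  x = (6 - (-1)·0.6000 - (-1)·1.3333) / (6) = 1.3222
  y = (3 - (-1)·1.0000 - (-3)·1.3333) / (5) = 1.6000
  z = (-8 - (1)·1.0000 - (3)·0.6000) / (-6) = 1.8000
Change: (0.3222, 1.0000, 0.4667) → max |·| = 1.0000

1.0000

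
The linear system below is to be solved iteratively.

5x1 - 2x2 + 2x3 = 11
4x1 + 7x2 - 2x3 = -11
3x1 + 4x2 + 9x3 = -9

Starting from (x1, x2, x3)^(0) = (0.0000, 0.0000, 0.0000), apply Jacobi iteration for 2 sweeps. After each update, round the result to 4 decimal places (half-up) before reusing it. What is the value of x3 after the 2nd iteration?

-1.0349

Iteration 1:
  x1 = (11 - (-2)·0.0000 - (2)·0.0000) / (5) = 2.2000
  x2 = (-11 - (4)·0.0000 - (-2)·0.0000) / (7) = -1.5714
  x3 = (-9 - (3)·0.0000 - (4)·0.0000) / (9) = -1.0000
Iteration 2:
  x1 = (11 - (-2)·-1.5714 - (2)·-1.0000) / (5) = 1.9714
  x2 = (-11 - (4)·2.2000 - (-2)·-1.0000) / (7) = -3.1143
  x3 = (-9 - (3)·2.2000 - (4)·-1.5714) / (9) = -1.0349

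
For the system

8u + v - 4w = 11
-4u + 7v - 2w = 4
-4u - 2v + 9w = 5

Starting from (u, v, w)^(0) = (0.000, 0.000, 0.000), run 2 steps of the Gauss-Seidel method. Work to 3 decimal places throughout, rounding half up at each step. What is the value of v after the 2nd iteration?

Iteration 1:
  u = (11 - (1)·0.000 - (-4)·0.000) / (8) = 1.375
  v = (4 - (-4)·1.375 - (-2)·0.000) / (7) = 1.357
  w = (5 - (-4)·1.375 - (-2)·1.357) / (9) = 1.468
Iteration 2:
  u = (11 - (1)·1.357 - (-4)·1.468) / (8) = 1.939
  v = (4 - (-4)·1.939 - (-2)·1.468) / (7) = 2.099
  w = (5 - (-4)·1.939 - (-2)·2.099) / (9) = 1.884

2.099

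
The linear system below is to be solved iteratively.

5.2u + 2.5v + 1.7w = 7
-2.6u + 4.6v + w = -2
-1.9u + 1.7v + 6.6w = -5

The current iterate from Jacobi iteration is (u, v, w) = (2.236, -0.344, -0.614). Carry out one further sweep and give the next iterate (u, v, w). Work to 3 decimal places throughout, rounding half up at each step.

One sweep:
  u = (7 - (2.5)·-0.344 - (1.7)·-0.614) / (5.2) = 1.712
  v = (-2 - (-2.6)·2.236 - (1)·-0.614) / (4.6) = 0.963
  w = (-5 - (-1.9)·2.236 - (1.7)·-0.344) / (6.6) = -0.025

(1.712, 0.963, -0.025)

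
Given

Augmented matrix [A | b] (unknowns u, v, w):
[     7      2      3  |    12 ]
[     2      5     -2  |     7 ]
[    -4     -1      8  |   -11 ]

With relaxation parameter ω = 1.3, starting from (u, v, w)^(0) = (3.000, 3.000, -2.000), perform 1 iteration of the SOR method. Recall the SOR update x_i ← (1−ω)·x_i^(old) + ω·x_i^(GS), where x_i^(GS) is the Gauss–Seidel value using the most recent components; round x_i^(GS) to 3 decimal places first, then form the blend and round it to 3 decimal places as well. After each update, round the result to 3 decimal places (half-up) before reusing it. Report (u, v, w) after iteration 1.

(1.328, -0.810, -0.456)

Iteration 1:
  u: GS value = (12 - (2)·3.000 - (3)·-2.000) / (7) = 1.714;  u ← (1−ω)·3.000 + ω·1.714 = 1.328
  v: GS value = (7 - (2)·1.328 - (-2)·-2.000) / (5) = 0.069;  v ← (1−ω)·3.000 + ω·0.069 = -0.810
  w: GS value = (-11 - (-4)·1.328 - (-1)·-0.810) / (8) = -0.812;  w ← (1−ω)·-2.000 + ω·-0.812 = -0.456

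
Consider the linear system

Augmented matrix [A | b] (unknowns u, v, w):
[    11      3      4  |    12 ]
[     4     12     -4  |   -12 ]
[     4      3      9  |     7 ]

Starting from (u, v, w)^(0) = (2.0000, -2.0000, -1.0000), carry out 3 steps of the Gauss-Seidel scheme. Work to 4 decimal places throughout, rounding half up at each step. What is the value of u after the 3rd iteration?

Iteration 1:
  u = (12 - (3)·-2.0000 - (4)·-1.0000) / (11) = 2.0000
  v = (-12 - (4)·2.0000 - (-4)·-1.0000) / (12) = -2.0000
  w = (7 - (4)·2.0000 - (3)·-2.0000) / (9) = 0.5556
Iteration 2:
  u = (12 - (3)·-2.0000 - (4)·0.5556) / (11) = 1.4343
  v = (-12 - (4)·1.4343 - (-4)·0.5556) / (12) = -1.2929
  w = (7 - (4)·1.4343 - (3)·-1.2929) / (9) = 0.5713
Iteration 3:
  u = (12 - (3)·-1.2929 - (4)·0.5713) / (11) = 1.2358
  v = (-12 - (4)·1.2358 - (-4)·0.5713) / (12) = -1.2215
  w = (7 - (4)·1.2358 - (3)·-1.2215) / (9) = 0.6357

1.2358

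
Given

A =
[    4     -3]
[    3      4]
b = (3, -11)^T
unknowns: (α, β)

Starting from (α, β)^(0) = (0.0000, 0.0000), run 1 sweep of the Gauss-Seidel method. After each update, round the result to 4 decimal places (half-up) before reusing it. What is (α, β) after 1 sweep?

Iteration 1:
  α = (3 - (-3)·0.0000) / (4) = 0.7500
  β = (-11 - (3)·0.7500) / (4) = -3.3125

(0.7500, -3.3125)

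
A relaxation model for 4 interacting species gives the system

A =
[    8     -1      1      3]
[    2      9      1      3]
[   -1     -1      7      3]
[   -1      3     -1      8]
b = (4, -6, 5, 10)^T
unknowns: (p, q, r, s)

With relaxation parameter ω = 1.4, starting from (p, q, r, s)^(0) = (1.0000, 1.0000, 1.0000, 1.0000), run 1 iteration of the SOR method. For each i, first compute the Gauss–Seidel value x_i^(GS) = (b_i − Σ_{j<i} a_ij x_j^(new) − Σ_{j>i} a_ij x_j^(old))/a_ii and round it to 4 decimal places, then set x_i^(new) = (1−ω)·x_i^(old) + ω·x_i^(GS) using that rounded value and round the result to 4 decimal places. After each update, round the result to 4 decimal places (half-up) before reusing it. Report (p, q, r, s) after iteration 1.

Iteration 1:
  p: GS value = (4 - (-1)·1.0000 - (1)·1.0000 - (3)·1.0000) / (8) = 0.1250;  p ← (1−ω)·1.0000 + ω·0.1250 = -0.2250
  q: GS value = (-6 - (2)·-0.2250 - (1)·1.0000 - (3)·1.0000) / (9) = -1.0611;  q ← (1−ω)·1.0000 + ω·-1.0611 = -1.8855
  r: GS value = (5 - (-1)·-0.2250 - (-1)·-1.8855 - (3)·1.0000) / (7) = -0.0158;  r ← (1−ω)·1.0000 + ω·-0.0158 = -0.4221
  s: GS value = (10 - (-1)·-0.2250 - (3)·-1.8855 - (-1)·-0.4221) / (8) = 1.8762;  s ← (1−ω)·1.0000 + ω·1.8762 = 2.2267

(-0.2250, -1.8855, -0.4221, 2.2267)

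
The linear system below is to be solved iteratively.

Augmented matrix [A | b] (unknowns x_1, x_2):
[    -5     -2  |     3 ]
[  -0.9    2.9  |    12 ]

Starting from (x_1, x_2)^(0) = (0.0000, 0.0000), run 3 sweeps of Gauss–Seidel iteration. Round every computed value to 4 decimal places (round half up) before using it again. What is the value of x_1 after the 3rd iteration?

-1.9845

Iteration 1:
  x_1 = (3 - (-2)·0.0000) / (-5) = -0.6000
  x_2 = (12 - (-0.9)·-0.6000) / (2.9) = 3.9517
Iteration 2:
  x_1 = (3 - (-2)·3.9517) / (-5) = -2.1807
  x_2 = (12 - (-0.9)·-2.1807) / (2.9) = 3.4612
Iteration 3:
  x_1 = (3 - (-2)·3.4612) / (-5) = -1.9845
  x_2 = (12 - (-0.9)·-1.9845) / (2.9) = 3.5221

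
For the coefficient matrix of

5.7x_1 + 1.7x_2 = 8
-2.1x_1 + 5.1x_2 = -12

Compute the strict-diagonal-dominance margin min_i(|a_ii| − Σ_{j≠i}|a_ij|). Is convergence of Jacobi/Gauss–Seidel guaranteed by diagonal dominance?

3

row 1: |5.7| − (1.7) = 4
row 2: |5.1| − (2.1) = 3
minimum over rows = 3 → strictly diagonally dominant (convergence guaranteed)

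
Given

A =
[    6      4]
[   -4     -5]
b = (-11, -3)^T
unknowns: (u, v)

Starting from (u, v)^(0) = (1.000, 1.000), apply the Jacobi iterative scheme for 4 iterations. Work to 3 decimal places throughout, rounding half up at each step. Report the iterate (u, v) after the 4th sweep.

Iteration 1:
  u = (-11 - (4)·1.000) / (6) = -2.500
  v = (-3 - (-4)·1.000) / (-5) = -0.200
Iteration 2:
  u = (-11 - (4)·-0.200) / (6) = -1.700
  v = (-3 - (-4)·-2.500) / (-5) = 2.600
Iteration 3:
  u = (-11 - (4)·2.600) / (6) = -3.567
  v = (-3 - (-4)·-1.700) / (-5) = 1.960
Iteration 4:
  u = (-11 - (4)·1.960) / (6) = -3.140
  v = (-3 - (-4)·-3.567) / (-5) = 3.454

(-3.140, 3.454)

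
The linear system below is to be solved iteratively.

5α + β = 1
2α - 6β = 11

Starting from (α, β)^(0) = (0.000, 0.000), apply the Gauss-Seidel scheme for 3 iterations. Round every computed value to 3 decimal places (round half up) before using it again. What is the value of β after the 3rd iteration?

-1.657

Iteration 1:
  α = (1 - (1)·0.000) / (5) = 0.200
  β = (11 - (2)·0.200) / (-6) = -1.767
Iteration 2:
  α = (1 - (1)·-1.767) / (5) = 0.553
  β = (11 - (2)·0.553) / (-6) = -1.649
Iteration 3:
  α = (1 - (1)·-1.649) / (5) = 0.530
  β = (11 - (2)·0.530) / (-6) = -1.657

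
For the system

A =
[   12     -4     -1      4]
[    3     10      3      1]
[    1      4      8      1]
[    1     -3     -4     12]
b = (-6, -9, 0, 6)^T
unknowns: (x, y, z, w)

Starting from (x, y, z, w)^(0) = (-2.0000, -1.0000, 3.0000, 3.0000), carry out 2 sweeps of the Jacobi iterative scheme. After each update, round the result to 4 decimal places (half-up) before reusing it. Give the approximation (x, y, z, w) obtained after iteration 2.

Iteration 1:
  x = (-6 - (-4)·-1.0000 - (-1)·3.0000 - (4)·3.0000) / (12) = -1.5833
  y = (-9 - (3)·-2.0000 - (3)·3.0000 - (1)·3.0000) / (10) = -1.5000
  z = (0 - (1)·-2.0000 - (4)·-1.0000 - (1)·3.0000) / (8) = 0.3750
  w = (6 - (1)·-2.0000 - (-3)·-1.0000 - (-4)·3.0000) / (12) = 1.4167
Iteration 2:
  x = (-6 - (-4)·-1.5000 - (-1)·0.3750 - (4)·1.4167) / (12) = -1.4410
  y = (-9 - (3)·-1.5833 - (3)·0.3750 - (1)·1.4167) / (10) = -0.6792
  z = (0 - (1)·-1.5833 - (4)·-1.5000 - (1)·1.4167) / (8) = 0.7708
  w = (6 - (1)·-1.5833 - (-3)·-1.5000 - (-4)·0.3750) / (12) = 0.3819

(-1.4410, -0.6792, 0.7708, 0.3819)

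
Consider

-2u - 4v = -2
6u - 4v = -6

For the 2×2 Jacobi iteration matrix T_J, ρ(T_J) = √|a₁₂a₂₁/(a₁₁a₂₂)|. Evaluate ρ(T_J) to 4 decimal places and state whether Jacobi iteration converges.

a₁₂a₂₁/(a₁₁a₂₂) = (-4)·(6) / ((-2)·(-4)) = -3.000000
ρ = √|-3.000000| = √3.000000 = 1.7321
ρ > 1, so Jacobi diverges

1.7321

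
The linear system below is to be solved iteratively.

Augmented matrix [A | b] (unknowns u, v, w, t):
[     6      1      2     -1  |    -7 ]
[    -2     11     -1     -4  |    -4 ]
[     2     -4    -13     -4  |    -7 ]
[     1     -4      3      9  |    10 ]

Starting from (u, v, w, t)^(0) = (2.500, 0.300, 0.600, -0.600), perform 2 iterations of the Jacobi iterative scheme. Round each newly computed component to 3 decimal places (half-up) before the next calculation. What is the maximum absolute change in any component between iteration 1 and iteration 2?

0.923

Iteration 1:
  u = (-7 - (1)·0.300 - (2)·0.600 - (-1)·-0.600) / (6) = -1.517
  v = (-4 - (-2)·2.500 - (-1)·0.600 - (-4)·-0.600) / (11) = -0.073
  w = (-7 - (2)·2.500 - (-4)·0.300 - (-4)·-0.600) / (-13) = 1.015
  t = (10 - (1)·2.500 - (-4)·0.300 - (3)·0.600) / (9) = 0.767
Iteration 2:
  u = (-7 - (1)·-0.073 - (2)·1.015 - (-1)·0.767) / (6) = -1.365
  v = (-4 - (-2)·-1.517 - (-1)·1.015 - (-4)·0.767) / (11) = -0.268
  w = (-7 - (2)·-1.517 - (-4)·-0.073 - (-4)·0.767) / (-13) = 0.092
  t = (10 - (1)·-1.517 - (-4)·-0.073 - (3)·1.015) / (9) = 0.909
Change: (0.152, -0.195, -0.923, 0.142) → max |·| = 0.923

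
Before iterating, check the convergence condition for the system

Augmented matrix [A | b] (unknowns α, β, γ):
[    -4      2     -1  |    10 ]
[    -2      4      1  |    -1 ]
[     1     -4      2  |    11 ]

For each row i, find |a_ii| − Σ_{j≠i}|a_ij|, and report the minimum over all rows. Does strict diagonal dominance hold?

row 1: |-4| − (2+1) = 1
row 2: |4| − (2+1) = 1
row 3: |2| − (1+4) = -3
minimum over rows = -3 → not strictly diagonally dominant

-3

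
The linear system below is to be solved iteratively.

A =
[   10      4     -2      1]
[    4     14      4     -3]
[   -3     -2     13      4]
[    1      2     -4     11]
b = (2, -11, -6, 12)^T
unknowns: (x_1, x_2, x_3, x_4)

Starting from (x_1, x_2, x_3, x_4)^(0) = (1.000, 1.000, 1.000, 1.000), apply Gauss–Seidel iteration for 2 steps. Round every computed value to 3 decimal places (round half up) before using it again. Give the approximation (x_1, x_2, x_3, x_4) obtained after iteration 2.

Iteration 1:
  x_1 = (2 - (4)·1.000 - (-2)·1.000 - (1)·1.000) / (10) = -0.100
  x_2 = (-11 - (4)·-0.100 - (4)·1.000 - (-3)·1.000) / (14) = -0.829
  x_3 = (-6 - (-3)·-0.100 - (-2)·-0.829 - (4)·1.000) / (13) = -0.920
  x_4 = (12 - (1)·-0.100 - (2)·-0.829 - (-4)·-0.920) / (11) = 0.916
Iteration 2:
  x_1 = (2 - (4)·-0.829 - (-2)·-0.920 - (1)·0.916) / (10) = 0.256
  x_2 = (-11 - (4)·0.256 - (4)·-0.920 - (-3)·0.916) / (14) = -0.400
  x_3 = (-6 - (-3)·0.256 - (-2)·-0.400 - (4)·0.916) / (13) = -0.746
  x_4 = (12 - (1)·0.256 - (2)·-0.400 - (-4)·-0.746) / (11) = 0.869

(0.256, -0.400, -0.746, 0.869)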